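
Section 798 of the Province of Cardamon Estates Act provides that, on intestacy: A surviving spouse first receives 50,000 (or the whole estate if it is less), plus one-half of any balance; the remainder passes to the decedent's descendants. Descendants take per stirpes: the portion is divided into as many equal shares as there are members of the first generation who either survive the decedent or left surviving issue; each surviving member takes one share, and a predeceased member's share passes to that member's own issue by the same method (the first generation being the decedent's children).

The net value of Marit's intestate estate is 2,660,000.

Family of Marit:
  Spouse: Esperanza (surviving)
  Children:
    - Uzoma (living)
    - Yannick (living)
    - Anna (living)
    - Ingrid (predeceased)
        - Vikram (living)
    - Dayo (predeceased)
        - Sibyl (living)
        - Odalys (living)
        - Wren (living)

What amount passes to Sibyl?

Esperanza first takes 50,000, leaving a balance of 2,610,000. Esperanza then takes one-half of the balance (1,305,000), for a total of 1,355,000. The remaining 1,305,000 passes to the descendants.
The descendants' portion (1,305,000) is divided into 5 shares of 261,000: Uzoma, Yannick, and Anna each take 261,000; Ingrid's 261,000 share passes to Ingrid's issue; Dayo's 261,000 share passes to Dayo's issue.
Ingrid's share (261,000) passes entirely to Vikram.
Dayo's share (261,000) is divided into 3 shares of 87,000: Sibyl, Odalys, and Wren each take 87,000.

Sibyl receives 87,000.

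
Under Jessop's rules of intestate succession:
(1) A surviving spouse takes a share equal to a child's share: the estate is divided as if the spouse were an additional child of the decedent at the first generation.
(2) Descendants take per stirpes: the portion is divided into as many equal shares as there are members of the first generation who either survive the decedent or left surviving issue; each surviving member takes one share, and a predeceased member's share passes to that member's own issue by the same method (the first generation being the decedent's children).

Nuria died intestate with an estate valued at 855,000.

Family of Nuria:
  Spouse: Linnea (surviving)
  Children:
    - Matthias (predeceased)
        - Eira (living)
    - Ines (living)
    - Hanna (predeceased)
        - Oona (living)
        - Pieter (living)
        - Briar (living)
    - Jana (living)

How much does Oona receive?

Oona receives 57,000.

The spouse counts as an additional share at the children's level, so there are 5 primary shares of 171,000. Linnea takes one such share (171,000).
The children's combined portion (684,000) is divided into 4 shares of 171,000: Ines and Jana each take 171,000; Matthias's 171,000 share passes to Matthias's issue; Hanna's 171,000 share passes to Hanna's issue.
Matthias's share (171,000) passes entirely to Eira.
Hanna's share (171,000) is divided into 3 shares of 57,000: Oona, Pieter, and Briar each take 57,000.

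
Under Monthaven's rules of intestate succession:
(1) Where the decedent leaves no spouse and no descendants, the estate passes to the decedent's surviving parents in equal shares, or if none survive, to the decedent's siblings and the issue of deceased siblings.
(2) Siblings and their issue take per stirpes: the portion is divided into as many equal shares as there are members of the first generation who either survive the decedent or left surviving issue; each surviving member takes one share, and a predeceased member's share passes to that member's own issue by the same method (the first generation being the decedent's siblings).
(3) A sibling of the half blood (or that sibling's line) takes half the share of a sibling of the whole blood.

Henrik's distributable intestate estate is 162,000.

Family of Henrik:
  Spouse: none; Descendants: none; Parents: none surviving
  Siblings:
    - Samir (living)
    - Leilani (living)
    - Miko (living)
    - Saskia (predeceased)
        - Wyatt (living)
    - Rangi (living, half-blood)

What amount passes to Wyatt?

The entire 162,000 passes to the siblings and their issue.
Counting each half-blood sibling's line as half a unit, there are 9/2 units in 162,000, so one unit is 36,000. Whole-blood lines (Samir, Leilani, Miko, and Saskia) take 36,000 each; half-blood lines (Rangi) take 18,000 each.
Saskia's share (36,000) passes entirely to Wyatt.

Wyatt receives 36,000.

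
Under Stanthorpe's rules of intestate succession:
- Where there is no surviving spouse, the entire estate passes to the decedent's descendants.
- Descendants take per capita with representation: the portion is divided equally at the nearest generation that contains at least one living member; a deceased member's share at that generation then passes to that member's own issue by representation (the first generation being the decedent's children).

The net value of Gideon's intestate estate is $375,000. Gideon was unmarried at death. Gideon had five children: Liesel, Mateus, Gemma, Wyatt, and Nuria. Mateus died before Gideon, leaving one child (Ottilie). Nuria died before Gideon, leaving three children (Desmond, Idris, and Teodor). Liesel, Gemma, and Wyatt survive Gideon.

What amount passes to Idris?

Idris receives $25,000.

The entire $375,000 passes to the descendants.
That amount ($375,000) is divided into 5 shares of $75,000: Liesel, Gemma, and Wyatt each take $75,000; Mateus's $75,000 share passes to Mateus's issue; Nuria's $75,000 share passes to Nuria's issue.
Mateus's share ($75,000) passes entirely to Ottilie.
Nuria's share ($75,000) is divided into 3 shares of $25,000: Desmond, Idris, and Teodor each take $25,000.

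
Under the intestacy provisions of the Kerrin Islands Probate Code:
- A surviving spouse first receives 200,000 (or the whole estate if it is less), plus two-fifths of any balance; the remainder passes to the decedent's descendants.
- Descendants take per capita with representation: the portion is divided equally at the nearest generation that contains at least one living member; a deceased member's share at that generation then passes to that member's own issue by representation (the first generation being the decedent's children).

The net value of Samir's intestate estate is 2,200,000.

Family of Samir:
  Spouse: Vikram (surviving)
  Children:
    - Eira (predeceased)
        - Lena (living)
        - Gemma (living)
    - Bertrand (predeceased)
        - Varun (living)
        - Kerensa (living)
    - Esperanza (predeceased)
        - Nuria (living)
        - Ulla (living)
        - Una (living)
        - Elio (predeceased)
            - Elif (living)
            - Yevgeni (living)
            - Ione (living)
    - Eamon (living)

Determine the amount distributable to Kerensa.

Kerensa receives 150,000.

Vikram first takes 200,000, leaving a balance of 2,000,000. Vikram then takes two-fifths of the balance (800,000), for a total of 1,000,000. The remaining 1,200,000 passes to the descendants.
The descendants' portion (1,200,000) is divided into 4 shares of 300,000: Eamon takes 300,000; Eira's 300,000 share passes to Eira's issue; Bertrand's 300,000 share passes to Bertrand's issue; Esperanza's 300,000 share passes to Esperanza's issue.
Eira's share (300,000) is divided into 2 shares of 150,000: Lena and Gemma each take 150,000.
Bertrand's share (300,000) is divided into 2 shares of 150,000: Varun and Kerensa each take 150,000.
Esperanza's share (300,000) is divided into 4 shares of 75,000: Nuria, Ulla, and Una each take 75,000; Elio's 75,000 share passes to Elio's issue.
Elio's share (75,000) is divided into 3 shares of 25,000: Elif, Yevgeni, and Ione each take 25,000.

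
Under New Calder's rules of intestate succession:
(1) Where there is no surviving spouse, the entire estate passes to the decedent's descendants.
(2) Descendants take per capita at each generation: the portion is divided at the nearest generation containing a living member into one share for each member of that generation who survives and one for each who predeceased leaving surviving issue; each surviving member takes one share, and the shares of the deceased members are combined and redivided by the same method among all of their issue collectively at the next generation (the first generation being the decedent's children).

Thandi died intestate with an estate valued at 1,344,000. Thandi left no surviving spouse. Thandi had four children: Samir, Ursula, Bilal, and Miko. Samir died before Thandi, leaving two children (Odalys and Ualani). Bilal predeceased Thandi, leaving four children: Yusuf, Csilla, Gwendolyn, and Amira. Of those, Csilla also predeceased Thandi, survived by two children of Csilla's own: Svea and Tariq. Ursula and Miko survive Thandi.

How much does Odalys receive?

Odalys receives 112,000.

The entire 1,344,000 passes to the descendants.
That amount (1,344,000) is divided at the children's generation into 4 shares of 336,000. Ursula and Miko each take 336,000. The 2 shares of the deceased (Samir and Bilal) are combined into a pool of 672,000.
That pool (672,000) is divided at the grandchildren's generation into 6 shares of 112,000. Odalys, Ualani, Yusuf, Gwendolyn, and Amira each take 112,000. The remaining share for the deceased Csilla (112,000) is carried to the next generation.
That pool (112,000) is divided at the great-grandchildren's generation equally among Svea and Tariq: 56,000 each.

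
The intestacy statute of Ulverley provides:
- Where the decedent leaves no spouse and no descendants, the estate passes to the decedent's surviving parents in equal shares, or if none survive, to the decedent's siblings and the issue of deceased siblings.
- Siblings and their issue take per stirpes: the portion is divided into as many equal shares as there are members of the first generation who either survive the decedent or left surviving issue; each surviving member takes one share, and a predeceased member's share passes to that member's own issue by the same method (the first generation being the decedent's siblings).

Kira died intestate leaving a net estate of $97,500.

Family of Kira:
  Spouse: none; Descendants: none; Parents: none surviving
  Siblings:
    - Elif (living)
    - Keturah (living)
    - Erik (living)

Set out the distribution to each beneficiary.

The entire $97,500 passes to the siblings and their issue.
That amount ($97,500) is divided into 3 shares of $32,500: Elif, Keturah, and Erik each take $32,500.

Elif: $32,500; Keturah: $32,500; Erik: $32,500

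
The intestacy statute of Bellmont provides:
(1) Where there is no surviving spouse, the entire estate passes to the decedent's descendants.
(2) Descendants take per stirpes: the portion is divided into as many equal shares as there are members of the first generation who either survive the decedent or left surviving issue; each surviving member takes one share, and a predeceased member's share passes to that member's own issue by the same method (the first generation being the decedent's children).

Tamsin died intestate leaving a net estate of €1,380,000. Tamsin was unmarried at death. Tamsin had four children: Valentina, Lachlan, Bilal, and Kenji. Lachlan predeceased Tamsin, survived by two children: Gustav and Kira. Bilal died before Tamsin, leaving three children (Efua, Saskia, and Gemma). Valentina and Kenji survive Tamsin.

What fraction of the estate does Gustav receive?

The entire €1,380,000 passes to the descendants.
That amount (€1,380,000) is divided into 4 shares of €345,000: Valentina and Kenji each take €345,000; Lachlan's €345,000 share passes to Lachlan's issue; Bilal's €345,000 share passes to Bilal's issue.
Lachlan's share (€345,000) is divided into 2 shares of €172,500: Gustav and Kira each take €172,500.
Bilal's share (€345,000) is divided into 3 shares of €115,000: Efua, Saskia, and Gemma each take €115,000.

Gustav receives 1/8 of the estate.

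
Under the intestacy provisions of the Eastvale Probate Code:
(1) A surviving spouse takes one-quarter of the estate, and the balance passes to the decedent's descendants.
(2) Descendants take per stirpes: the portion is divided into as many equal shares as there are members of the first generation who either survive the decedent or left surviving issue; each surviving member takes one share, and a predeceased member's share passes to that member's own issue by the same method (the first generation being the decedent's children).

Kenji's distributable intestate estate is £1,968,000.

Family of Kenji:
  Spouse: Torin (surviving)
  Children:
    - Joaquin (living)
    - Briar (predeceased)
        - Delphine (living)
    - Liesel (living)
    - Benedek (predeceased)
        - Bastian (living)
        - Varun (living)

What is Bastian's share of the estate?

Bastian receives £184,500.

Torin takes one-quarter of £1,968,000 = £492,000. The remaining £1,476,000 passes to the descendants.
The descendants' portion (£1,476,000) is divided into 4 shares of £369,000: Joaquin and Liesel each take £369,000; Briar's £369,000 share passes to Briar's issue; Benedek's £369,000 share passes to Benedek's issue.
Briar's share (£369,000) passes entirely to Delphine.
Benedek's share (£369,000) is divided into 2 shares of £184,500: Bastian and Varun each take £184,500.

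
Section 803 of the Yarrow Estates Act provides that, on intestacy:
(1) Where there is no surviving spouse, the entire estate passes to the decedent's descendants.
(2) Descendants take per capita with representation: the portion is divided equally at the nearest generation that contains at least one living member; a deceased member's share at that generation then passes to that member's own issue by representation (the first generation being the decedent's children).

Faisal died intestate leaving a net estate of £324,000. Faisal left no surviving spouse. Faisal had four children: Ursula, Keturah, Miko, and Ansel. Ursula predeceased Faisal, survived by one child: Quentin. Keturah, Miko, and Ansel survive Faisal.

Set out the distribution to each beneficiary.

The entire £324,000 passes to the descendants.
That amount (£324,000) is divided into 4 shares of £81,000: Keturah, Miko, and Ansel each take £81,000; Ursula's £81,000 share passes to Ursula's issue.
Ursula's share (£81,000) passes entirely to Quentin.

Quentin: £81,000; Keturah: £81,000; Miko: £81,000; Ansel: £81,000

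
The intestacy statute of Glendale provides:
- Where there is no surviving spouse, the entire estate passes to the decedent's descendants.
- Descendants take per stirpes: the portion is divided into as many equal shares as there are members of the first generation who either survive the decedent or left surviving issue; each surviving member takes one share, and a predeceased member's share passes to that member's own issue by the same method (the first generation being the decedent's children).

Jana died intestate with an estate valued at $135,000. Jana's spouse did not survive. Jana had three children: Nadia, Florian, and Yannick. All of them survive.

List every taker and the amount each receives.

Nadia: $45,000; Florian: $45,000; Yannick: $45,000

The entire $135,000 passes to the descendants.
That amount ($135,000) is divided into 3 shares of $45,000: Nadia, Florian, and Yannick each take $45,000.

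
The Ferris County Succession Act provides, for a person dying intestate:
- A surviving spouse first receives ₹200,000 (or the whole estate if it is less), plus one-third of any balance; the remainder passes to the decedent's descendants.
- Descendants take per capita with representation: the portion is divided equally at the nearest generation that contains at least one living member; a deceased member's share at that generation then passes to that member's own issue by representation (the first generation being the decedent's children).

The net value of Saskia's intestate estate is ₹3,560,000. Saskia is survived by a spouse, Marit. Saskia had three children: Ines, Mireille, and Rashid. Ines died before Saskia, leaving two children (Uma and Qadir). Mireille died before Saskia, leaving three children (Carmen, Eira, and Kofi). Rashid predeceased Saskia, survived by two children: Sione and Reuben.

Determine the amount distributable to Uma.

Uma receives ₹320,000.

Marit first takes ₹200,000, leaving a balance of ₹3,360,000. Marit then takes one-third of the balance (₹1,120,000), for a total of ₹1,320,000. The remaining ₹2,240,000 passes to the descendants.
No child survives, so the initial division is made at the grandchildren's generation.
The descendants' portion (₹2,240,000) is divided into 7 shares of ₹320,000: Uma, Qadir, Carmen, Eira, Kofi, Sione, and Reuben each take ₹320,000.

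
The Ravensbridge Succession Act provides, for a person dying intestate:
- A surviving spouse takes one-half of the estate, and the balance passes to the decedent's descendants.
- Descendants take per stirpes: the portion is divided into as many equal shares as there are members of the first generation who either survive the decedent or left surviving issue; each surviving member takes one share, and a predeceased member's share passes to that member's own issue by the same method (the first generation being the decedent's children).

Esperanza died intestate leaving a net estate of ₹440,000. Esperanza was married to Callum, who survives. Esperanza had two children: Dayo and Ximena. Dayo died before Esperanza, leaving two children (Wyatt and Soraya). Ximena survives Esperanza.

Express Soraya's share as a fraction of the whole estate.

Soraya receives 1/8 of the estate.

Callum takes one-half of ₹440,000 = ₹220,000. The remaining ₹220,000 passes to the descendants.
The descendants' portion (₹220,000) is divided into 2 shares of ₹110,000: Ximena takes ₹110,000; Dayo's ₹110,000 share passes to Dayo's issue.
Dayo's share (₹110,000) is divided into 2 shares of ₹55,000: Wyatt and Soraya each take ₹55,000.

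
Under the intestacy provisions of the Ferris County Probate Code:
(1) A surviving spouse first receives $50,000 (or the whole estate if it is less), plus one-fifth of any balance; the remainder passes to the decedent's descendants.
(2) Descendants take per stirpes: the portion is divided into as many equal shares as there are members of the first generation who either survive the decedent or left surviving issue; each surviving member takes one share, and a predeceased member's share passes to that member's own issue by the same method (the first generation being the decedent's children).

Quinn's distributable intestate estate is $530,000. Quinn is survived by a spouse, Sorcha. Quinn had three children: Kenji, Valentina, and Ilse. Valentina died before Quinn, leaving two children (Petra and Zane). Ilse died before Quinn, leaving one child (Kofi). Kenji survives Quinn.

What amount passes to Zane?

Zane receives $64,000.

Sorcha first takes $50,000, leaving a balance of $480,000. Sorcha then takes one-fifth of the balance ($96,000), for a total of $146,000. The remaining $384,000 passes to the descendants.
The descendants' portion ($384,000) is divided into 3 shares of $128,000: Kenji takes $128,000; Valentina's $128,000 share passes to Valentina's issue; Ilse's $128,000 share passes to Ilse's issue.
Valentina's share ($128,000) is divided into 2 shares of $64,000: Petra and Zane each take $64,000.
Ilse's share ($128,000) passes entirely to Kofi.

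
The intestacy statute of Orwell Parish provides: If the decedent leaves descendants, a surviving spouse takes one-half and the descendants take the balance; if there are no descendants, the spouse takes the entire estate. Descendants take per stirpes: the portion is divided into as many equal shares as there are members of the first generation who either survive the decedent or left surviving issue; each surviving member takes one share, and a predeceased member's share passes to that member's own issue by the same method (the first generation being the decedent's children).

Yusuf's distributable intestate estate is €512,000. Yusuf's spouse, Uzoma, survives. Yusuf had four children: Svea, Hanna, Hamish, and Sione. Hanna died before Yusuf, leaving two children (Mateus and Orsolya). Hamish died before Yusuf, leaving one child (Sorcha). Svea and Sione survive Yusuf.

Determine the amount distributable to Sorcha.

Uzoma takes one-half of €512,000 = €256,000. The remaining €256,000 passes to the descendants.
The descendants' portion (€256,000) is divided into 4 shares of €64,000: Svea and Sione each take €64,000; Hanna's €64,000 share passes to Hanna's issue; Hamish's €64,000 share passes to Hamish's issue.
Hanna's share (€64,000) is divided into 2 shares of €32,000: Mateus and Orsolya each take €32,000.
Hamish's share (€64,000) passes entirely to Sorcha.

Sorcha receives €64,000.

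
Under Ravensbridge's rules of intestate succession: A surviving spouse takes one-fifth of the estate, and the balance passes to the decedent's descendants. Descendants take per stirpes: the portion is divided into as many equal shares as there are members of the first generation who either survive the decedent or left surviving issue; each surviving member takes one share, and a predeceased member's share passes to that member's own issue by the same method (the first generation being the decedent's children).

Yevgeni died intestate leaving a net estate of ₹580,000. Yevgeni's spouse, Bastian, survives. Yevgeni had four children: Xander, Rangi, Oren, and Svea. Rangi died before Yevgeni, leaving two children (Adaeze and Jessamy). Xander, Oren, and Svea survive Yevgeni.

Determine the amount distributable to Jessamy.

Bastian takes one-fifth of ₹580,000 = ₹116,000. The remaining ₹464,000 passes to the descendants.
The descendants' portion (₹464,000) is divided into 4 shares of ₹116,000: Xander, Oren, and Svea each take ₹116,000; Rangi's ₹116,000 share passes to Rangi's issue.
Rangi's share (₹116,000) is divided into 2 shares of ₹58,000: Adaeze and Jessamy each take ₹58,000.

Jessamy receives ₹58,000.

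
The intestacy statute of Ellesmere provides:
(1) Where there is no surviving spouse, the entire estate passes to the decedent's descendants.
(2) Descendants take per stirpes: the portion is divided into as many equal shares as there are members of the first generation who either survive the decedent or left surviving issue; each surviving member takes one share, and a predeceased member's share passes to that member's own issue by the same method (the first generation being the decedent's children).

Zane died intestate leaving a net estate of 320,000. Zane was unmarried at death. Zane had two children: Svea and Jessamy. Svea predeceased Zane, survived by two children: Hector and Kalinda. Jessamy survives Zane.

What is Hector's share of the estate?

Hector receives 80,000.

The entire 320,000 passes to the descendants.
That amount (320,000) is divided into 2 shares of 160,000: Jessamy takes 160,000; Svea's 160,000 share passes to Svea's issue.
Svea's share (160,000) is divided into 2 shares of 80,000: Hector and Kalinda each take 80,000.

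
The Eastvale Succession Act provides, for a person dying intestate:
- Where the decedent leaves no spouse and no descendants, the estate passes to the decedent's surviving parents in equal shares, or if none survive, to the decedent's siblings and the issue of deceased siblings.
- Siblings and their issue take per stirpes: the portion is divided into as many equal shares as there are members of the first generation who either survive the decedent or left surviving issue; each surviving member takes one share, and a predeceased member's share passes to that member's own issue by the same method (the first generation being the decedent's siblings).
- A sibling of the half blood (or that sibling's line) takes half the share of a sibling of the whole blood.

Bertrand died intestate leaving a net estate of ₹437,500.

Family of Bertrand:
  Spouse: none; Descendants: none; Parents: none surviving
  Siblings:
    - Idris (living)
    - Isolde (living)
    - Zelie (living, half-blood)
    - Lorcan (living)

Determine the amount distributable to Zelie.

The entire ₹437,500 passes to the siblings and their issue.
Counting each half-blood sibling's line as half a unit, there are 7/2 units in ₹437,500, so one unit is ₹125,000. Whole-blood lines (Idris, Isolde, and Lorcan) take ₹125,000 each; half-blood lines (Zelie) take ₹62,500 each.

Zelie receives ₹62,500.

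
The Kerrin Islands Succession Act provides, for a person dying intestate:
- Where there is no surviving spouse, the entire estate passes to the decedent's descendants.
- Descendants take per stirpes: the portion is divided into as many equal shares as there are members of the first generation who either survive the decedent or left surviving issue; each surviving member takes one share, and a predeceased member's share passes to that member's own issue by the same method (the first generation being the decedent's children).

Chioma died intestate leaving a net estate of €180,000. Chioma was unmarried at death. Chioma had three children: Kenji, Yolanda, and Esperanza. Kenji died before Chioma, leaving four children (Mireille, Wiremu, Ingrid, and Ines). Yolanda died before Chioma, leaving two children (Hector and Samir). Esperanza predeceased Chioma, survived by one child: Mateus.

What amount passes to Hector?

The entire €180,000 passes to the descendants.
That amount (€180,000) is divided into 3 shares of €60,000: Kenji's €60,000 share passes to Kenji's issue; Yolanda's €60,000 share passes to Yolanda's issue; Esperanza's €60,000 share passes to Esperanza's issue.
Kenji's share (€60,000) is divided into 4 shares of €15,000: Mireille, Wiremu, Ingrid, and Ines each take €15,000.
Yolanda's share (€60,000) is divided into 2 shares of €30,000: Hector and Samir each take €30,000.
Esperanza's share (€60,000) passes entirely to Mateus.

Hector receives €30,000.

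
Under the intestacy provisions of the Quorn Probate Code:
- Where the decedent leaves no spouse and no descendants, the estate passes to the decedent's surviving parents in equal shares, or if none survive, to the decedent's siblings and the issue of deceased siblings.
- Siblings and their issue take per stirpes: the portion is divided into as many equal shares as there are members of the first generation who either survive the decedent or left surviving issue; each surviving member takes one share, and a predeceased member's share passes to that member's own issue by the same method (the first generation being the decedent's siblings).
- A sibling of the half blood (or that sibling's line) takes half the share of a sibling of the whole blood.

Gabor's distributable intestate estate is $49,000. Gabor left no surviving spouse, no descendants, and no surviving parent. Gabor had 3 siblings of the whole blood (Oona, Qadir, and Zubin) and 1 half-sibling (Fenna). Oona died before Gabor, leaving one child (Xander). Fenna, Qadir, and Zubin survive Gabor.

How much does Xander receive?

Xander receives $14,000.

The entire $49,000 passes to the siblings and their issue.
Counting each half-blood sibling's line as half a unit, there are 7/2 units in $49,000, so one unit is $14,000. Whole-blood lines (Oona, Qadir, and Zubin) take $14,000 each; half-blood lines (Fenna) take $7,000 each.
Oona's share ($14,000) passes entirely to Xander.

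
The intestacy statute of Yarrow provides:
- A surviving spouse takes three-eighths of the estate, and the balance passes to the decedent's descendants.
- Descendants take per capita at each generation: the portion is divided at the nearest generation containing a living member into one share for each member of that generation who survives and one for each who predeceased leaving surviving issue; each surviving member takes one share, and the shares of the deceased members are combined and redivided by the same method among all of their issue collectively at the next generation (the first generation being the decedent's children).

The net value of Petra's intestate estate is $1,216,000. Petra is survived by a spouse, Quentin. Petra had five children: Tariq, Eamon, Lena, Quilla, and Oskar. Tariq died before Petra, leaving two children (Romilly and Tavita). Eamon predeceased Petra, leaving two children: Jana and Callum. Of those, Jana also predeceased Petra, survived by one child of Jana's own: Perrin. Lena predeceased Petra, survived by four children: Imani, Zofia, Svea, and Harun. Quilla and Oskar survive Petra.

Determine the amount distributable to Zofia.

Zofia receives $57,000.

Quentin takes three-eighths of $1,216,000 = $456,000. The remaining $760,000 passes to the descendants.
The descendants' portion ($760,000) is divided at the children's generation into 5 shares of $152,000. Quilla and Oskar each take $152,000. The 3 shares of the deceased (Tariq, Eamon, and Lena) are combined into a pool of $456,000.
That pool ($456,000) is divided at the grandchildren's generation into 8 shares of $57,000. Romilly, Tavita, Callum, Imani, Zofia, Svea, and Harun each take $57,000. The remaining share for the deceased Jana ($57,000) is carried to the next generation.
That pool ($57,000) passes entirely to Perrin, the sole taker at the great-grandchildren's generation.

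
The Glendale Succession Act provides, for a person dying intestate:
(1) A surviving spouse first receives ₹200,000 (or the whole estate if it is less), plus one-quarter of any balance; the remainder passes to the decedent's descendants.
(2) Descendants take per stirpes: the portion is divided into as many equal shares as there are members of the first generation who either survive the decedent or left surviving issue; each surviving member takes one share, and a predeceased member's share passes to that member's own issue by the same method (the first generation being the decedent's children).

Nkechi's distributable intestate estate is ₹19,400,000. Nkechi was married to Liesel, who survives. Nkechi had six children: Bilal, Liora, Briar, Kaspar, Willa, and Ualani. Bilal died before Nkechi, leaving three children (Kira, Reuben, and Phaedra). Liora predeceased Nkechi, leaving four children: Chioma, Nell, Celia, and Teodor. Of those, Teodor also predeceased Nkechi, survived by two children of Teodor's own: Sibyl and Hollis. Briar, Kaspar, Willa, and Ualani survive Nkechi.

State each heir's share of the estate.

Liesel: ₹5,000,000; Kira: ₹800,000; Reuben: ₹800,000; Phaedra: ₹800,000; Chioma: ₹600,000; Nell: ₹600,000; Celia: ₹600,000; Sibyl: ₹300,000; Hollis: ₹300,000; Briar: ₹2,400,000; Kaspar: ₹2,400,000; Willa: ₹2,400,000; Ualani: ₹2,400,000

Liesel first takes ₹200,000, leaving a balance of ₹19,200,000. Liesel then takes one-quarter of the balance (₹4,800,000), for a total of ₹5,000,000. The remaining ₹14,400,000 passes to the descendants.
The descendants' portion (₹14,400,000) is divided into 6 shares of ₹2,400,000: Briar, Kaspar, Willa, and Ualani each take ₹2,400,000; Bilal's ₹2,400,000 share passes to Bilal's issue; Liora's ₹2,400,000 share passes to Liora's issue.
Bilal's share (₹2,400,000) is divided into 3 shares of ₹800,000: Kira, Reuben, and Phaedra each take ₹800,000.
Liora's share (₹2,400,000) is divided into 4 shares of ₹600,000: Chioma, Nell, and Celia each take ₹600,000; Teodor's ₹600,000 share passes to Teodor's issue.
Teodor's share (₹600,000) is divided into 2 shares of ₹300,000: Sibyl and Hollis each take ₹300,000.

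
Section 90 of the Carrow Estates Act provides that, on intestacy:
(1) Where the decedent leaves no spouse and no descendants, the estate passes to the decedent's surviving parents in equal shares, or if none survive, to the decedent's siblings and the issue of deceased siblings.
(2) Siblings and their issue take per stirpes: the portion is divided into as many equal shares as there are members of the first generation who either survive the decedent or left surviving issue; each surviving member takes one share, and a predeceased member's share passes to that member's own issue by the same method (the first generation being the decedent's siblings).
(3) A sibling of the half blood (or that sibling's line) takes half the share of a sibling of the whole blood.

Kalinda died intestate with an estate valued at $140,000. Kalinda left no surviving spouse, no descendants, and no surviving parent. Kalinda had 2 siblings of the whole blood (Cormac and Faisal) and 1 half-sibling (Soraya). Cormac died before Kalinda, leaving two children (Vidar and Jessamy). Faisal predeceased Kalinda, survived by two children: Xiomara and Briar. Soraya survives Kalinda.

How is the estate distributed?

The entire $140,000 passes to the siblings and their issue.
Counting each half-blood sibling's line as half a unit, there are 5/2 units in $140,000, so one unit is $56,000. Whole-blood lines (Cormac and Faisal) take $56,000 each; half-blood lines (Soraya) take $28,000 each.
Cormac's share ($56,000) is divided into 2 shares of $28,000: Vidar and Jessamy each take $28,000.
Faisal's share ($56,000) is divided into 2 shares of $28,000: Xiomara and Briar each take $28,000.

Vidar: $28,000; Jessamy: $28,000; Xiomara: $28,000; Briar: $28,000; Soraya: $28,000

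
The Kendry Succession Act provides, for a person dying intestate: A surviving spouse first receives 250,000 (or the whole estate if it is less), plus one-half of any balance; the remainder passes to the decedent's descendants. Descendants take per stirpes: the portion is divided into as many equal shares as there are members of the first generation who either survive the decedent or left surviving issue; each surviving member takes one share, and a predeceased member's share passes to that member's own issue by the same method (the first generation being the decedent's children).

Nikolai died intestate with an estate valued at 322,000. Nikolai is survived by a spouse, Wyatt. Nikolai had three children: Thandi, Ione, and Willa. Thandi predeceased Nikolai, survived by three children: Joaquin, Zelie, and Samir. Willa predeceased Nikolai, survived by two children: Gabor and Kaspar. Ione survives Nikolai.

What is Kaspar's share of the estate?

Wyatt first takes 250,000, leaving a balance of 72,000. Wyatt then takes one-half of the balance (36,000), for a total of 286,000. The remaining 36,000 passes to the descendants.
The descendants' portion (36,000) is divided into 3 shares of 12,000: Ione takes 12,000; Thandi's 12,000 share passes to Thandi's issue; Willa's 12,000 share passes to Willa's issue.
Thandi's share (12,000) is divided into 3 shares of 4,000: Joaquin, Zelie, and Samir each take 4,000.
Willa's share (12,000) is divided into 2 shares of 6,000: Gabor and Kaspar each take 6,000.

Kaspar receives 6,000.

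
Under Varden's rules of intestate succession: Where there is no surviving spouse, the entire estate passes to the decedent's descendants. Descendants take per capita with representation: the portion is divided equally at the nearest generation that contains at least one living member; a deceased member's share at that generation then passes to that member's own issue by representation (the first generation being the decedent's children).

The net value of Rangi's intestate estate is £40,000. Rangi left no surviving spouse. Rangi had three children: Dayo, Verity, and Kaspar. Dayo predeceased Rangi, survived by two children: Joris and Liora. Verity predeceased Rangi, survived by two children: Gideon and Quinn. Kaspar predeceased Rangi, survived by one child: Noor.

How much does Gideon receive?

Gideon receives £8,000.

The entire £40,000 passes to the descendants.
No child survives, so the initial division is made at the grandchildren's generation.
That amount (£40,000) is divided into 5 shares of £8,000: Joris, Liora, Gideon, Quinn, and Noor each take £8,000.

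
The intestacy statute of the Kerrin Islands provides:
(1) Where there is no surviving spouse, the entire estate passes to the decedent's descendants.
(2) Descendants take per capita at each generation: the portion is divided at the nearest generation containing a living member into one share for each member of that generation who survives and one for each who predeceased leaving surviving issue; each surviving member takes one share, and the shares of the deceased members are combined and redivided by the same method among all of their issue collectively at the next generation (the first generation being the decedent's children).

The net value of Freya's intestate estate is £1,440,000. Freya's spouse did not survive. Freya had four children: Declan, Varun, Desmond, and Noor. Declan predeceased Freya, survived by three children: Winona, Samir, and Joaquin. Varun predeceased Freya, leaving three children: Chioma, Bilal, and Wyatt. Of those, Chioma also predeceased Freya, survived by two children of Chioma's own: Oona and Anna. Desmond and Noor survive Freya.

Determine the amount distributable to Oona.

The entire £1,440,000 passes to the descendants.
That amount (£1,440,000) is divided at the children's generation into 4 shares of £360,000. Desmond and Noor each take £360,000. The 2 shares of the deceased (Declan and Varun) are combined into a pool of £720,000.
That pool (£720,000) is divided at the grandchildren's generation into 6 shares of £120,000. Winona, Samir, Joaquin, Bilal, and Wyatt each take £120,000. The remaining share for the deceased Chioma (£120,000) is carried to the next generation.
That pool (£120,000) is divided at the great-grandchildren's generation equally among Oona and Anna: £60,000 each.

Oona receives £60,000.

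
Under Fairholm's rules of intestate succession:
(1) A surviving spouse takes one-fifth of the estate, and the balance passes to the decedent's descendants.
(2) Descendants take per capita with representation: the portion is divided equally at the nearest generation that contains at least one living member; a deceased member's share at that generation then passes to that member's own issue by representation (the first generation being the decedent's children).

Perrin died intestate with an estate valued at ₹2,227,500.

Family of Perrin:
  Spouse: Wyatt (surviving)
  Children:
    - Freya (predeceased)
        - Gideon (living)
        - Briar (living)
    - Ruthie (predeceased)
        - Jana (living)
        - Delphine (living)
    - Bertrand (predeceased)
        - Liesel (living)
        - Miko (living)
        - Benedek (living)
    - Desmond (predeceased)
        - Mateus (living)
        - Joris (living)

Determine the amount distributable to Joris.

Wyatt takes one-fifth of ₹2,227,500 = ₹445,500. The remaining ₹1,782,000 passes to the descendants.
No child survives, so the initial division is made at the grandchildren's generation.
The descendants' portion (₹1,782,000) is divided into 9 shares of ₹198,000: Gideon, Briar, Jana, Delphine, Liesel, Miko, Benedek, Mateus, and Joris each take ₹198,000.

Joris receives ₹198,000.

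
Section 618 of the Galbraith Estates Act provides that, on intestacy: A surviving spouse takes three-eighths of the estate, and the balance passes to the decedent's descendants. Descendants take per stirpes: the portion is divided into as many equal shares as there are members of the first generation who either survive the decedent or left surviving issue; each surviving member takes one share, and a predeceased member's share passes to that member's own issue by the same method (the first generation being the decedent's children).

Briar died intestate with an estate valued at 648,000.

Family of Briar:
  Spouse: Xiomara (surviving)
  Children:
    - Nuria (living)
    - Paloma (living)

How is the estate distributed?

Xiomara takes three-eighths of 648,000 = 243,000. The remaining 405,000 passes to the descendants.
The descendants' portion (405,000) is divided into 2 shares of 202,500: Nuria and Paloma each take 202,500.

Xiomara: 243,000; Nuria: 202,500; Paloma: 202,500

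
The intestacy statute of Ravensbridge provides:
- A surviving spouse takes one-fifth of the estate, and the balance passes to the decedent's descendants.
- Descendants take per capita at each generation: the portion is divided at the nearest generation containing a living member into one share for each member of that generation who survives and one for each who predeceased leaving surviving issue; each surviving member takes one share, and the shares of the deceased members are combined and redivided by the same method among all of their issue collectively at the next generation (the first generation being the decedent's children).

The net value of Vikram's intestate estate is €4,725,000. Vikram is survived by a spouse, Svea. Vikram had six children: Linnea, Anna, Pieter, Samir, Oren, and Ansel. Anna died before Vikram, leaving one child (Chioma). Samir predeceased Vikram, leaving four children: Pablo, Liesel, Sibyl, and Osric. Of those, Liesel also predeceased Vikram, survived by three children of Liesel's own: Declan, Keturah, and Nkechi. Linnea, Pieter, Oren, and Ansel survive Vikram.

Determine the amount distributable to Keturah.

Svea takes one-fifth of €4,725,000 = €945,000. The remaining €3,780,000 passes to the descendants.
The descendants' portion (€3,780,000) is divided at the children's generation into 6 shares of €630,000. Linnea, Pieter, Oren, and Ansel each take €630,000. The 2 shares of the deceased (Anna and Samir) are combined into a pool of €1,260,000.
That pool (€1,260,000) is divided at the grandchildren's generation into 5 shares of €252,000. Chioma, Pablo, Sibyl, and Osric each take €252,000. The remaining share for the deceased Liesel (€252,000) is carried to the next generation.
That pool (€252,000) is divided at the great-grandchildren's generation equally among Declan, Keturah, and Nkechi: €84,000 each.

Keturah receives €84,000.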